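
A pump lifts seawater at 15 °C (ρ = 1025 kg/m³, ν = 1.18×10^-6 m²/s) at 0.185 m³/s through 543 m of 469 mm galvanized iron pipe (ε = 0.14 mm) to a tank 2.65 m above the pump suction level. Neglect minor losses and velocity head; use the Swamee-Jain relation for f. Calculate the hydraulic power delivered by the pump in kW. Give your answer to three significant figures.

P_hyd ≈ 7.01 kW

V = 4Q/(πD²) = 1.071 m/s; Re = 4.26×10^5; ε/D = 2.99×10^-4; f = 0.01655
h_f = f(L/D)V²/2g = 1.120 m
Total head H = z + h_f = 2.65 + 1.120 = 3.770 m
P_hyd = ρgQH = 1025·9.81·0.185·3.770 = 7.013 kW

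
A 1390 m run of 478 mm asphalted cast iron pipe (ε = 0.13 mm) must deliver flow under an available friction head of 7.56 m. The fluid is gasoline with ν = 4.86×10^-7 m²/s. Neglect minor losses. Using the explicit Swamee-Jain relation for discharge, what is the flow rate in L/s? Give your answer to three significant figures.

Swamee-Jain (Type II): Q = -0.965·√(gD⁵h_f/L)·ln[ε/(3.7D) + √(3.17ν²L/(gD³h_f))]
√(gD⁵h_f/L) = √(9.81·0.478⁵·7.56/1390) = 0.03649
ε/(3.7D) = 7.35×10^-5; √(3.17ν²L/(gD³h_f)) = 1.13×10^-5
Q = -0.965·0.03649·ln(8.484×10^-5) = 0.3301 m³/s
Check: V = 1.84 m/s, Re = 1.81×10^6, f = 0.01516, h_f = 7.60 m ≈ 7.56 m ✓

Q ≈ 330 L/s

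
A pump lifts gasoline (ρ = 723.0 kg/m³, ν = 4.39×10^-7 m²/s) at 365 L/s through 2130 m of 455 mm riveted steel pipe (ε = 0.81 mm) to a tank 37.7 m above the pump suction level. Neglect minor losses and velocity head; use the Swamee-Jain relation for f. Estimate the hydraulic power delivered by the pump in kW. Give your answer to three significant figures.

V = 4Q/(πD²) = 2.245 m/s; Re = 2.33×10^6; ε/D = 0.00178; f = 0.02284
h_f = f(L/D)V²/2g = 27.47 m
Total head H = z + h_f = 37.7 + 27.47 = 65.17 m
P_hyd = ρgQH = 723.0·9.81·0.365·65.17 = 168.7 kW

P_hyd ≈ 169 kW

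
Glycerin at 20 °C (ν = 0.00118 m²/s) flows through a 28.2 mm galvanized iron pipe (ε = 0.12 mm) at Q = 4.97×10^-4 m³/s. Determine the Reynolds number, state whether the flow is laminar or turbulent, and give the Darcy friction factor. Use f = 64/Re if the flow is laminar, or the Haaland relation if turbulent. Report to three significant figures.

V = 4Q/(πD²) = 0.7957 m/s
Re = VD/ν = 0.7957·0.0282/0.00118 = 19.0
Re < 2300 → laminar → f = 64/Re = 3.365

Re ≈ 19.0; laminar; f = 64/Re ≈ 3.37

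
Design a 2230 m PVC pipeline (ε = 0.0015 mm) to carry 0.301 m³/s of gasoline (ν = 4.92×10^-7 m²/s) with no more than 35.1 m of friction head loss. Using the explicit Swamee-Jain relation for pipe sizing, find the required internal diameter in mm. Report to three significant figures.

Swamee-Jain (Type III): D = 0.66·[ε^1.25·(LQ²/(gh_f))^4.75 + ν·Q^9.4·(L/(gh_f))^5.2]^0.04
LQ²/(gh_f) = 0.5868; L/(gh_f) = 6.476
Term 1 = ε^1.25·(…)^4.75 = 4.17×10^-9; Term 2 = ν·Q^9.4·(…)^5.2 = 1.02×10^-7
D = 0.66·(4.17×10^-9 + 1.02×10^-7)^0.04 = 0.3472 m = 347 mm
Check: V = 3.18 m/s, Re = 2.24×10^6, f = 0.01036, h_f = 34.3 m ≈ 35.1 m ✓

D ≈ 347 mm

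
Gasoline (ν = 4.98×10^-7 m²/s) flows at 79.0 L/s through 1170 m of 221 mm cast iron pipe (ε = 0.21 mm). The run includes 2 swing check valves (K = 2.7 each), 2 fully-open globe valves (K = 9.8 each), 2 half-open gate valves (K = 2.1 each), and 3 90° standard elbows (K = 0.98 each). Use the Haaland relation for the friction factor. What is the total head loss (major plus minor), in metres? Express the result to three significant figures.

V = 4Q/(πD²) = 2.059 m/s; V²/2g = 0.2162 m
Re = 9.14×10^5, ε/D = 9.50×10^-4 → f = 0.01973 (Haaland)
Major: h_f = f(L/D)·V²/2g = 0.01973·5294·0.2162 = 22.59 m
Minor: ΣK = 32.1; h_m = ΣK·V²/2g = 6.948 m
Total H_L = 22.59 + 6.948 = 29.53 m

H_L ≈ 29.5 m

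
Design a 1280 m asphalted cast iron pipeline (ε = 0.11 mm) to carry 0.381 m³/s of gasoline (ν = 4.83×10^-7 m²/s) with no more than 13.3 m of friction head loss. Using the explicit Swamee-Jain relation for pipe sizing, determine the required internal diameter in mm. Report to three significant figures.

Swamee-Jain (Type III): D = 0.66·[ε^1.25·(LQ²/(gh_f))^4.75 + ν·Q^9.4·(L/(gh_f))^5.2]^0.04
LQ²/(gh_f) = 1.424; L/(gh_f) = 9.810
Term 1 = ε^1.25·(…)^4.75 = 6.04×10^-5; Term 2 = ν·Q^9.4·(…)^5.2 = 7.97×10^-6
D = 0.66·(6.04×10^-5 + 7.97×10^-6)^0.04 = 0.4497 m = 450 mm
Check: V = 2.40 m/s, Re = 2.23×10^6, f = 0.01478, h_f = 12.3 m ≈ 13.3 m ✓

D ≈ 450 mm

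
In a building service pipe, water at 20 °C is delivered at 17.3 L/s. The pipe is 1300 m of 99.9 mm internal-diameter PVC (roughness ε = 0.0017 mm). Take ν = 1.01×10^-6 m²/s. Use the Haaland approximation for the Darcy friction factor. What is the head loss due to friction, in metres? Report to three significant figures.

V = 4Q/(πD²) = 4·0.0173/(π·0.0999²) = 2.207 m/s
Re = VD/ν = 2.207·0.0999/1.01×10^-6 = 2.18×10^5 → turbulent
ε/D = 0.0017/99.9 = 1.70×10^-5
Haaland: f = 0.01535
h_f = f(L/D)V²/(2g) = 0.01535·(1300/0.0999)·2.207²/(2·9.81) = 49.59 m

h_f ≈ 49.6 m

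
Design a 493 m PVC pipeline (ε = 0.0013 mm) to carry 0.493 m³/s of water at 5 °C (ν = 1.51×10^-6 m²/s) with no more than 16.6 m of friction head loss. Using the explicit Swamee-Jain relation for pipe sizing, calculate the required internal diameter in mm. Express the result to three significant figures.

D ≈ 373 mm

Swamee-Jain (Type III): D = 0.66·[ε^1.25·(LQ²/(gh_f))^4.75 + ν·Q^9.4·(L/(gh_f))^5.2]^0.04
LQ²/(gh_f) = 0.7358; L/(gh_f) = 3.027
Term 1 = ε^1.25·(…)^4.75 = 1.02×10^-8; Term 2 = ν·Q^9.4·(…)^5.2 = 6.21×10^-7
D = 0.66·(1.02×10^-8 + 6.21×10^-7)^0.04 = 0.3729 m = 373 mm
Check: V = 4.51 m/s, Re = 1.11×10^6, f = 0.01149, h_f = 15.8 m ≈ 16.6 m ✓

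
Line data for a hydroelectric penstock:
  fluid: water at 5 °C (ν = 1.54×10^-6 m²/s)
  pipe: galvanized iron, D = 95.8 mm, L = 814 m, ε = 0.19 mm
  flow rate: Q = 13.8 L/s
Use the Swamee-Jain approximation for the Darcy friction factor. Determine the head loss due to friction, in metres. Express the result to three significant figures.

h_f ≈ 39.7 m

V = 4Q/(πD²) = 4·0.0138/(π·0.0958²) = 1.915 m/s
Re = VD/ν = 1.915·0.0958/1.54×10^-6 = 1.19×10^5 → turbulent
ε/D = 0.19/95.8 = 0.00198
Swamee-Jain: f = 0.02503
h_f = f(L/D)V²/(2g) = 0.02503·(814/0.0958)·1.915²/(2·9.81) = 39.73 m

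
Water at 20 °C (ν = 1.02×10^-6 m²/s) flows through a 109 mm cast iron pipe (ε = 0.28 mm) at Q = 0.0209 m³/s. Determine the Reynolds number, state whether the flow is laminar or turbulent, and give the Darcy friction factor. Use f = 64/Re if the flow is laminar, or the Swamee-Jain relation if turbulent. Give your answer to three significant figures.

V = 4Q/(πD²) = 2.240 m/s
Re = VD/ν = 2.240·0.109/1.02×10^-6 = 2.39×10^5
Re > 4000 → turbulent; ε/D = 0.00257
Swamee-Jain: f = 0.02585

Re ≈ 2.39×10^5; turbulent; f ≈ 0.0259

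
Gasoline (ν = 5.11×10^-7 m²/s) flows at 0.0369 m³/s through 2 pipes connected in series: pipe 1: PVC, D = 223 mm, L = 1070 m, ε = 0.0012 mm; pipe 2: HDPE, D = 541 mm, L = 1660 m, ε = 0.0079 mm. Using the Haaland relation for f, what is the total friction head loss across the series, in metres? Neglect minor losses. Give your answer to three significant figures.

Pipe 1: V = 0.9448 m/s, Re = 4.12×10^5, ε/D = 5.38×10^-6, f = 0.01358, h_1 = f(L/D)V²/2g = 2.964 m
Pipe 2: V = 0.1605 m/s, Re = 1.70×10^5, ε/D = 1.46×10^-5, f = 0.01608, h_2 = f(L/D)V²/2g = 0.06481 m
Series → Q common, losses add: H = Σh = 3.029 m

H ≈ 3.03 m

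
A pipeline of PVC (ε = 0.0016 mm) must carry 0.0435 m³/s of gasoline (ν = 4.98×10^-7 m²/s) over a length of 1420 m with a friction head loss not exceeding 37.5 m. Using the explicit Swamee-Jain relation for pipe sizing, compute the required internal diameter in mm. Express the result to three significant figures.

D ≈ 151 mm

Swamee-Jain (Type III): D = 0.66·[ε^1.25·(LQ²/(gh_f))^4.75 + ν·Q^9.4·(L/(gh_f))^5.2]^0.04
LQ²/(gh_f) = 0.007304; L/(gh_f) = 3.860
Term 1 = ε^1.25·(…)^4.75 = 4.05×10^-18; Term 2 = ν·Q^9.4·(…)^5.2 = 8.90×10^-17
D = 0.66·(4.05×10^-18 + 8.90×10^-17)^0.04 = 0.1508 m = 151 mm
Check: V = 2.44 m/s, Re = 7.38×10^5, f = 0.01244, h_f = 35.5 m ≈ 37.5 m ✓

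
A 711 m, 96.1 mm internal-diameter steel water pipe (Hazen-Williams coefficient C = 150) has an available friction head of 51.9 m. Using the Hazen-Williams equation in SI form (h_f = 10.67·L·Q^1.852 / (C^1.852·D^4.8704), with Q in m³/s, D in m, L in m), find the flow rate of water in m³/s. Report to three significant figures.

Q ≈ 0.0215 m³/s

Rearranging: Q = [h_f·C^1.852·D^4.8704 / (10.67·L)]^(1/1.852)
Q = [51.9·150^1.852·0.0961^4.8704 / (10.67·711)]^0.540 = 0.02147 m³/s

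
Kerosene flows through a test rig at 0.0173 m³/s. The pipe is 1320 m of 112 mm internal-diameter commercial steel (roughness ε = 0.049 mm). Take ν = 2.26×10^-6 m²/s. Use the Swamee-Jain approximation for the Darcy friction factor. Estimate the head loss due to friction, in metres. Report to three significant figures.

h_f ≈ 38.0 m

V = 4Q/(πD²) = 4·0.0173/(π·0.112²) = 1.756 m/s
Re = VD/ν = 1.756·0.112/2.26×10^-6 = 8.70×10^4 → turbulent
ε/D = 0.049/112 = 4.38×10^-4
Swamee-Jain: f = 0.02053
h_f = f(L/D)V²/(2g) = 0.02053·(1320/0.112)·1.756²/(2·9.81) = 38.03 m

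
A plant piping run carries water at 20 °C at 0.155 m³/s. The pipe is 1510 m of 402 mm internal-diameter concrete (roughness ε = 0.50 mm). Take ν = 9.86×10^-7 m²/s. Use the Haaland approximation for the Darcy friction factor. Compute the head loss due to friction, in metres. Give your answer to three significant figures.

h_f ≈ 6.06 m

V = 4Q/(πD²) = 4·0.155/(π·0.402²) = 1.221 m/s
Re = VD/ν = 1.221·0.402/9.86×10^-7 = 4.98×10^5 → turbulent
ε/D = 0.50/402 = 0.00124
Haaland: f = 0.02121
h_f = f(L/D)V²/(2g) = 0.02121·(1510/0.402)·1.221²/(2·9.81) = 6.057 m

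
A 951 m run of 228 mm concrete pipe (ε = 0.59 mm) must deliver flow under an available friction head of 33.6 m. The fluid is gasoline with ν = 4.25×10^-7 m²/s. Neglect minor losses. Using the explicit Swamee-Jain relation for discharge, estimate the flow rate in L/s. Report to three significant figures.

Q ≈ 102 L/s

Swamee-Jain (Type II): Q = -0.965·√(gD⁵h_f/L)·ln[ε/(3.7D) + √(3.17ν²L/(gD³h_f))]
√(gD⁵h_f/L) = √(9.81·0.228⁵·33.6/951) = 0.01461
ε/(3.7D) = 6.99×10^-4; √(3.17ν²L/(gD³h_f)) = 1.18×10^-5
Q = -0.965·0.01461·ln(7.112×10^-4) = 0.1022 m³/s
Check: V = 2.50 m/s, Re = 1.34×10^6, f = 0.02528, h_f = 33.7 m ≈ 33.6 m ✓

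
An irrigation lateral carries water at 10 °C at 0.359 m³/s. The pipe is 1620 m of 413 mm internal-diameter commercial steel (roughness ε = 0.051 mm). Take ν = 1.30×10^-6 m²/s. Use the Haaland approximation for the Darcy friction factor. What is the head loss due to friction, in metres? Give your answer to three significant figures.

V = 4Q/(πD²) = 4·0.359/(π·0.413²) = 2.680 m/s
Re = VD/ν = 2.680·0.413/1.30×10^-6 = 8.51×10^5 → turbulent
ε/D = 0.051/413 = 1.23×10^-4
Haaland: f = 0.01383
h_f = f(L/D)V²/(2g) = 0.01383·(1620/0.413)·2.680²/(2·9.81) = 19.85 m

h_f ≈ 19.8 m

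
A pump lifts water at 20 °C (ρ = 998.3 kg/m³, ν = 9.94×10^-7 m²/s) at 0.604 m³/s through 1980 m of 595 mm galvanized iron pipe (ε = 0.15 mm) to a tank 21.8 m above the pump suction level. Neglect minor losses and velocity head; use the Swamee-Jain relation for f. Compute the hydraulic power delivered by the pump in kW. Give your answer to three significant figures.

P_hyd ≈ 201 kW

V = 4Q/(πD²) = 2.172 m/s; Re = 1.30×10^6; ε/D = 2.52×10^-4; f = 0.01513
h_f = f(L/D)V²/2g = 12.11 m
Total head H = z + h_f = 21.8 + 12.11 = 33.91 m
P_hyd = ρgQH = 998.3·9.81·0.604·33.91 = 200.6 kW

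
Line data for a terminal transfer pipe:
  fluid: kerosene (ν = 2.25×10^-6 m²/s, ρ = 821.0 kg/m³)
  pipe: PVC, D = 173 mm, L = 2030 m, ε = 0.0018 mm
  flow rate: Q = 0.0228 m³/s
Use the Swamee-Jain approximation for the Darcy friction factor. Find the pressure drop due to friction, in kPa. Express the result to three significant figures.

Δp ≈ 86.4 kPa

V = 4Q/(πD²) = 4·0.0228/(π·0.173²) = 0.9700 m/s
Re = VD/ν = 0.9700·0.173/2.25×10^-6 = 7.46×10^4 → turbulent
ε/D = 0.0018/173 = 1.04×10^-5
Swamee-Jain: f = 0.01906
h_f = f(L/D)V²/(2g) = 0.01906·(2030/0.173)·0.9700²/(2·9.81) = 10.73 m
Δp = ρg·h_f = 821.0·9.81·10.73 = 86.39 kPa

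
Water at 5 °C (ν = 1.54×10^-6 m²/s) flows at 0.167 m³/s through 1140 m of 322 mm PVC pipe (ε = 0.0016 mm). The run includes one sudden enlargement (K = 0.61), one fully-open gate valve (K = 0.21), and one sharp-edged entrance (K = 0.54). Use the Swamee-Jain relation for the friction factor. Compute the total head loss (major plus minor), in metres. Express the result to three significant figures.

V = 4Q/(πD²) = 2.051 m/s; V²/2g = 0.2144 m
Re = 4.29×10^5, ε/D = 4.97×10^-6 → f = 0.01353 (Swamee-Jain)
Major: h_f = f(L/D)·V²/2g = 0.01353·3540·0.2144 = 10.27 m
Minor: ΣK = 1.36; h_m = ΣK·V²/2g = 0.2915 m
Total H_L = 10.27 + 0.2915 = 10.56 m

H_L ≈ 10.6 m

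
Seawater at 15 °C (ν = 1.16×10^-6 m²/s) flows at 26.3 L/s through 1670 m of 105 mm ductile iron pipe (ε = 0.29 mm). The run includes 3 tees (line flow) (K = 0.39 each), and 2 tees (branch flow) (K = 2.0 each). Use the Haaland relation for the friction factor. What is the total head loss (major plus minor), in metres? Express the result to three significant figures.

H_L ≈ 197 m

V = 4Q/(πD²) = 3.037 m/s; V²/2g = 0.4702 m
Re = 2.75×10^5, ε/D = 0.00276 → f = 0.02608 (Haaland)
Major: h_f = f(L/D)·V²/2g = 0.02608·15905·0.4702 = 195.1 m
Minor: ΣK = 5.17; h_m = ΣK·V²/2g = 2.431 m
Total H_L = 195.1 + 2.431 = 197.5 m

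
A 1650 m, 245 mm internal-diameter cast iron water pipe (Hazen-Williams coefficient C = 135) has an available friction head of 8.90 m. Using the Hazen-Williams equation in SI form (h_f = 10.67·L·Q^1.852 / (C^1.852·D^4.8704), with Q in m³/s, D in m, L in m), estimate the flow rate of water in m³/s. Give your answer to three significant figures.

Q ≈ 0.0555 m³/s

Rearranging: Q = [h_f·C^1.852·D^4.8704 / (10.67·L)]^(1/1.852)
Q = [8.90·135^1.852·0.245^4.8704 / (10.67·1650)]^0.540 = 0.05548 m³/s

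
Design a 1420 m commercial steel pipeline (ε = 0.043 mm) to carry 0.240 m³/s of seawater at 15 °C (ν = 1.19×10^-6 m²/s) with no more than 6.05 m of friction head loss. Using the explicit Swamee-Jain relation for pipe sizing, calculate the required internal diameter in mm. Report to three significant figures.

Swamee-Jain (Type III): D = 0.66·[ε^1.25·(LQ²/(gh_f))^4.75 + ν·Q^9.4·(L/(gh_f))^5.2]^0.04
LQ²/(gh_f) = 1.378; L/(gh_f) = 23.93
Term 1 = ε^1.25·(…)^4.75 = 1.60×10^-5; Term 2 = ν·Q^9.4·(…)^5.2 = 2.63×10^-5
D = 0.66·(1.60×10^-5 + 2.63×10^-5)^0.04 = 0.4411 m = 441 mm
Check: V = 1.57 m/s, Re = 5.82×10^5, f = 0.01419, h_f = 5.74 m ≈ 6.05 m ✓

D ≈ 441 mm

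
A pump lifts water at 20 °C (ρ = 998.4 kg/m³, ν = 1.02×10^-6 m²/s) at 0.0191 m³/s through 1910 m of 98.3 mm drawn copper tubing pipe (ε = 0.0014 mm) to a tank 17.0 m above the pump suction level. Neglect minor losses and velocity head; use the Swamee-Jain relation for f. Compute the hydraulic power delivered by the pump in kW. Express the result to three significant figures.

V = 4Q/(πD²) = 2.517 m/s; Re = 2.43×10^5; ε/D = 1.42×10^-5; f = 0.01511
h_f = f(L/D)V²/2g = 94.79 m
Total head H = z + h_f = 17.0 + 94.79 = 111.8 m
P_hyd = ρgQH = 998.4·9.81·0.0191·111.8 = 20.91 kW

P_hyd ≈ 20.9 kW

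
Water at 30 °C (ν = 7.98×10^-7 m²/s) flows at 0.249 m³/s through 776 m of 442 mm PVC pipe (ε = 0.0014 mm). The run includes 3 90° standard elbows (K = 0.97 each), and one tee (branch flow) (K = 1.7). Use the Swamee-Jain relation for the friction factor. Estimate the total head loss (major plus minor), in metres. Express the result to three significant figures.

V = 4Q/(πD²) = 1.623 m/s; V²/2g = 0.1342 m
Re = 8.99×10^5, ε/D = 3.17×10^-6 → f = 0.01189 (Swamee-Jain)
Major: h_f = f(L/D)·V²/2g = 0.01189·1756·0.1342 = 2.803 m
Minor: ΣK = 4.61; h_m = ΣK·V²/2g = 0.6188 m
Total H_L = 2.803 + 0.6188 = 3.421 m

H_L ≈ 3.42 m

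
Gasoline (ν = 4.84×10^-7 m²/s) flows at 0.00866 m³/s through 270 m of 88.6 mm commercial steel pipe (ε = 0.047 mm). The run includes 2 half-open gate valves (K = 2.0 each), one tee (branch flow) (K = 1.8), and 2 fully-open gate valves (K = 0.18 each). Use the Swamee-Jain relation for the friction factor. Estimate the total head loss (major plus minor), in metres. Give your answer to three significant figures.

H_L ≈ 6.35 m

V = 4Q/(πD²) = 1.405 m/s; V²/2g = 0.1006 m
Re = 2.57×10^5, ε/D = 5.30×10^-4 → f = 0.01871 (Swamee-Jain)
Major: h_f = f(L/D)·V²/2g = 0.01871·3047·0.1006 = 5.733 m
Minor: ΣK = 6.16; h_m = ΣK·V²/2g = 0.6194 m
Total H_L = 5.733 + 0.6194 = 6.352 m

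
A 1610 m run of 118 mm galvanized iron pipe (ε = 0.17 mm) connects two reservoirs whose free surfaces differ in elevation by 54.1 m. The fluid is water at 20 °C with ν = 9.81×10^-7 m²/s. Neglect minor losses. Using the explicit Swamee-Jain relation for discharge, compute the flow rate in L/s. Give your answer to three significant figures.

Swamee-Jain (Type II): Q = -0.965·√(gD⁵h_f/L)·ln[ε/(3.7D) + √(3.17ν²L/(gD³h_f))]
√(gD⁵h_f/L) = √(9.81·0.118⁵·54.1/1610) = 0.002746
ε/(3.7D) = 3.89×10^-4; √(3.17ν²L/(gD³h_f)) = 7.51×10^-5
Q = -0.965·0.002746·ln(4.644×10^-4) = 0.02034 m³/s
Check: V = 1.86 m/s, Re = 2.24×10^5, f = 0.02266, h_f = 54.5 m ≈ 54.1 m ✓

Q ≈ 20.3 L/s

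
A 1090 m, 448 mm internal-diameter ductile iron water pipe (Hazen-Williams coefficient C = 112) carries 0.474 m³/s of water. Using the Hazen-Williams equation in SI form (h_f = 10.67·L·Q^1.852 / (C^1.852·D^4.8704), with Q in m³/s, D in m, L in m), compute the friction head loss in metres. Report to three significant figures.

h_f ≈ 23.4 m

h_f = 10.67·1090·0.474^1.852 / (112^1.852·0.448^4.8704) = 23.36 m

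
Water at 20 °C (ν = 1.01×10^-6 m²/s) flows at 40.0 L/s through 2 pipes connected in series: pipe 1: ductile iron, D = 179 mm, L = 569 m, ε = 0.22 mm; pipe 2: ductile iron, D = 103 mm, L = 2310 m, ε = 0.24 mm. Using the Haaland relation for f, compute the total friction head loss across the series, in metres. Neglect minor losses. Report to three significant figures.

Pipe 1: V = 1.590 m/s, Re = 2.82×10^5, ε/D = 0.00123, f = 0.02149, h_1 = f(L/D)V²/2g = 8.795 m
Pipe 2: V = 4.801 m/s, Re = 4.90×10^5, ε/D = 0.00233, f = 0.02475, h_2 = f(L/D)V²/2g = 651.9 m
Series → Q common, losses add: H = Σh = 660.7 m

H ≈ 661 m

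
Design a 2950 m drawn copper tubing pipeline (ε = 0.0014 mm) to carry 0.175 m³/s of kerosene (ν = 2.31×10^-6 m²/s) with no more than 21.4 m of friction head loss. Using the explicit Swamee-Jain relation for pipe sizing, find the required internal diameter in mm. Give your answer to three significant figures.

Swamee-Jain (Type III): D = 0.66·[ε^1.25·(LQ²/(gh_f))^4.75 + ν·Q^9.4·(L/(gh_f))^5.2]^0.04
LQ²/(gh_f) = 0.4303; L/(gh_f) = 14.05
Term 1 = ε^1.25·(…)^4.75 = 8.78×10^-10; Term 2 = ν·Q^9.4·(…)^5.2 = 1.65×10^-7
D = 0.66·(8.78×10^-10 + 1.65×10^-7)^0.04 = 0.3534 m = 353 mm
Check: V = 1.78 m/s, Re = 2.73×10^5, f = 0.01468, h_f = 19.9 m ≈ 21.4 m ✓

D ≈ 353 mm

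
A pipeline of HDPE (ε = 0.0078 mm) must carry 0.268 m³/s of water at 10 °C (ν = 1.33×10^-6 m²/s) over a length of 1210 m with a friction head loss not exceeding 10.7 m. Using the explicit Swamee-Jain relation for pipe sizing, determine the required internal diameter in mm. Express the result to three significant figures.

D ≈ 391 mm

Swamee-Jain (Type III): D = 0.66·[ε^1.25·(LQ²/(gh_f))^4.75 + ν·Q^9.4·(L/(gh_f))^5.2]^0.04
LQ²/(gh_f) = 0.8279; L/(gh_f) = 11.53
Term 1 = ε^1.25·(…)^4.75 = 1.68×10^-7; Term 2 = ν·Q^9.4·(…)^5.2 = 1.86×10^-6
D = 0.66·(1.68×10^-7 + 1.86×10^-6)^0.04 = 0.3907 m = 391 mm
Check: V = 2.24 m/s, Re = 6.57×10^5, f = 0.01285, h_f = 10.1 m ≈ 10.7 m ✓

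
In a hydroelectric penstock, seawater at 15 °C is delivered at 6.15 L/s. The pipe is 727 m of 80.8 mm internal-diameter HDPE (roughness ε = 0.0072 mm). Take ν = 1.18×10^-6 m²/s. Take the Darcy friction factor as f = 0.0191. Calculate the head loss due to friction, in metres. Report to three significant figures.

V = 4Q/(πD²) = 4·0.00615/(π·0.0808²) = 1.199 m/s
h_f = f(L/D)V²/(2g) = 0.01910·(727/0.0808)·1.199²/(2·9.81) = 12.60 m

h_f ≈ 12.6 m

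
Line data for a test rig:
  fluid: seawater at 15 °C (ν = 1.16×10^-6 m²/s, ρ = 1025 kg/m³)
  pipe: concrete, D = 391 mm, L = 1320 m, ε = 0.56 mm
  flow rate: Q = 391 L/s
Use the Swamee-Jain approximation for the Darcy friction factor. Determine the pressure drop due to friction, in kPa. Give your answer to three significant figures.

V = 4Q/(πD²) = 4·0.391/(π·0.391²) = 3.256 m/s
Re = VD/ν = 3.256·0.391/1.16×10^-6 = 1.10×10^6 → turbulent
ε/D = 0.56/391 = 0.00143
Swamee-Jain: f = 0.02176
h_f = f(L/D)V²/(2g) = 0.02176·(1320/0.391)·3.256²/(2·9.81) = 39.71 m
Δp = ρg·h_f = 1025·9.81·39.71 = 399.3 kPa

Δp ≈ 399 kPa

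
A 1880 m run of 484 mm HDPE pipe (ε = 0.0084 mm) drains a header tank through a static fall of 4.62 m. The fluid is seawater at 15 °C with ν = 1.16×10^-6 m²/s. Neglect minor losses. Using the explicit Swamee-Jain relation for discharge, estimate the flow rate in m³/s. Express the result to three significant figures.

Swamee-Jain (Type II): Q = -0.965·√(gD⁵h_f/L)·ln[ε/(3.7D) + √(3.17ν²L/(gD³h_f))]
√(gD⁵h_f/L) = √(9.81·0.484⁵·4.62/1880) = 0.02530
ε/(3.7D) = 4.69×10^-6; √(3.17ν²L/(gD³h_f)) = 3.95×10^-5
Q = -0.965·0.02530·ln(4.419×10^-5) = 0.2448 m³/s
Check: V = 1.33 m/s, Re = 5.55×10^5, f = 0.01314, h_f = 4.61 m ≈ 4.62 m ✓

Q ≈ 0.245 m³/s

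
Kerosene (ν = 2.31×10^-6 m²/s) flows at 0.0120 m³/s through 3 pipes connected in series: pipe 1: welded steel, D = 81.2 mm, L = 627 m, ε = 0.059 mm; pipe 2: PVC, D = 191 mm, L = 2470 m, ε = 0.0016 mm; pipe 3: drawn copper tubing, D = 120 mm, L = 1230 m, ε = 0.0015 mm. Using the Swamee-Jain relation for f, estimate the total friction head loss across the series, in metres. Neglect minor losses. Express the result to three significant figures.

Pipe 1: V = 2.317 m/s, Re = 8.15×10^4, ε/D = 7.27×10^-4, f = 0.02185, h_1 = f(L/D)V²/2g = 46.18 m
Pipe 2: V = 0.4188 m/s, Re = 3.46×10^4, ε/D = 8.38×10^-6, f = 0.02262, h_2 = f(L/D)V²/2g = 2.615 m
Pipe 3: V = 1.061 m/s, Re = 5.51×10^4, ε/D = 1.25×10^-5, f = 0.02037, h_3 = f(L/D)V²/2g = 11.98 m
Series → Q common, losses add: H = Σh = 60.78 m

H ≈ 60.8 m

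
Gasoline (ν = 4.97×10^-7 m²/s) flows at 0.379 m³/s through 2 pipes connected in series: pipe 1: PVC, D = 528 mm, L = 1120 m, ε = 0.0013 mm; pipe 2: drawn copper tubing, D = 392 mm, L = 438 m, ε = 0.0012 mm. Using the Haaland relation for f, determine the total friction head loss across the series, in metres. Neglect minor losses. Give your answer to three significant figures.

H ≈ 9.09 m

Pipe 1: V = 1.731 m/s, Re = 1.84×10^6, ε/D = 2.46×10^-6, f = 0.01055, h_1 = f(L/D)V²/2g = 3.416 m
Pipe 2: V = 3.140 m/s, Re = 2.48×10^6, ε/D = 3.06×10^-6, f = 0.01010, h_2 = f(L/D)V²/2g = 5.672 m
Series → Q common, losses add: H = Σh = 9.088 m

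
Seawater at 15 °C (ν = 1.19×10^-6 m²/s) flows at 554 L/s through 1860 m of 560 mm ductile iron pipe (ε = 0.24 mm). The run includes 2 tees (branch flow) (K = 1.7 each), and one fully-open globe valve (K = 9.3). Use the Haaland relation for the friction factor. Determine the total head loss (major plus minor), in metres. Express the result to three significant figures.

V = 4Q/(πD²) = 2.249 m/s; V²/2g = 0.2579 m
Re = 1.06×10^6, ε/D = 4.29×10^-4 → f = 0.01663 (Haaland)
Major: h_f = f(L/D)·V²/2g = 0.01663·3321·0.2579 = 14.25 m
Minor: ΣK = 12.7; h_m = ΣK·V²/2g = 3.275 m
Total H_L = 14.25 + 3.275 = 17.52 m

H_L ≈ 17.5 m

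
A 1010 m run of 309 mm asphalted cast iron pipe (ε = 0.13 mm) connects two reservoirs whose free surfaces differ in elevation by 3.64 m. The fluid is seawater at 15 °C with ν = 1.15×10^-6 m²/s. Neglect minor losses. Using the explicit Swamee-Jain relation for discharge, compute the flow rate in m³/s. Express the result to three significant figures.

Swamee-Jain (Type II): Q = -0.965·√(gD⁵h_f/L)·ln[ε/(3.7D) + √(3.17ν²L/(gD³h_f))]
√(gD⁵h_f/L) = √(9.81·0.309⁵·3.64/1010) = 0.009980
ε/(3.7D) = 1.14×10^-4; √(3.17ν²L/(gD³h_f)) = 6.34×10^-5
Q = -0.965·0.009980·ln(1.771×10^-4) = 0.08320 m³/s
Check: V = 1.11 m/s, Re = 2.98×10^5, f = 0.01787, h_f = 3.66 m ≈ 3.64 m ✓

Q ≈ 0.0832 m³/s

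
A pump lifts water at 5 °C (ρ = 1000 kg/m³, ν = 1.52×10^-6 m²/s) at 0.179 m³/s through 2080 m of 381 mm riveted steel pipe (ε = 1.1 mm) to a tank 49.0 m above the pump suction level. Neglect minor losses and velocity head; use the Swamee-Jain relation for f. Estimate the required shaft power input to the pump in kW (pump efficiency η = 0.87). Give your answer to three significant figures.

V = 4Q/(πD²) = 1.570 m/s; Re = 3.94×10^5; ε/D = 0.00289; f = 0.02637
h_f = f(L/D)V²/2g = 18.08 m
Total head H = z + h_f = 49.0 + 18.08 = 67.08 m
P_hyd = ρgQH = 1000·9.81·0.179·67.08 = 117.8 kW
P_shaft = P_hyd/η = 117.8/0.87 = 135.4 kW

P_shaft ≈ 135 kW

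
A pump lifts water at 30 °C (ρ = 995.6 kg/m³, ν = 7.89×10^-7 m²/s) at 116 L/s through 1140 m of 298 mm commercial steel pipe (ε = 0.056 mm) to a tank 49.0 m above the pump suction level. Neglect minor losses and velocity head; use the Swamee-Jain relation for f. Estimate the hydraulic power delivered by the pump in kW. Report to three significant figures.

P_hyd ≈ 64.7 kW

V = 4Q/(πD²) = 1.663 m/s; Re = 6.28×10^5; ε/D = 1.88×10^-4; f = 0.01511
h_f = f(L/D)V²/2g = 8.148 m
Total head H = z + h_f = 49.0 + 8.148 = 57.15 m
P_hyd = ρgQH = 995.6·9.81·0.116·57.15 = 64.75 kW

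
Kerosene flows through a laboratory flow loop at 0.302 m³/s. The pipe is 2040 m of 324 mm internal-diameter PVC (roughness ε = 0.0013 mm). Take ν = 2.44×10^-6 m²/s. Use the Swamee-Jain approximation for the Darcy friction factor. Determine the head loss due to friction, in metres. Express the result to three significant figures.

V = 4Q/(πD²) = 4·0.302/(π·0.324²) = 3.663 m/s
Re = VD/ν = 3.663·0.324/2.44×10^-6 = 4.86×10^5 → turbulent
ε/D = 0.0013/324 = 4.01×10^-6
Swamee-Jain: f = 0.01322
h_f = f(L/D)V²/(2g) = 0.01322·(2040/0.324)·3.663²/(2·9.81) = 56.92 m

h_f ≈ 56.9 m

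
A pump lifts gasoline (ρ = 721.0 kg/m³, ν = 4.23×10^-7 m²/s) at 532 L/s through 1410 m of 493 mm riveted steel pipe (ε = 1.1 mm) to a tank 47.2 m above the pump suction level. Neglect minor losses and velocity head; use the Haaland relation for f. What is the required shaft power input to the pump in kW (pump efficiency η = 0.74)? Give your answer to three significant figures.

V = 4Q/(πD²) = 2.787 m/s; Re = 3.25×10^6; ε/D = 0.00223; f = 0.02421
h_f = f(L/D)V²/2g = 27.41 m
Total head H = z + h_f = 47.2 + 27.41 = 74.61 m
P_hyd = ρgQH = 721.0·9.81·0.532·74.61 = 280.8 kW
P_shaft = P_hyd/η = 280.8/0.74 = 379.4 kW

P_shaft ≈ 379 kW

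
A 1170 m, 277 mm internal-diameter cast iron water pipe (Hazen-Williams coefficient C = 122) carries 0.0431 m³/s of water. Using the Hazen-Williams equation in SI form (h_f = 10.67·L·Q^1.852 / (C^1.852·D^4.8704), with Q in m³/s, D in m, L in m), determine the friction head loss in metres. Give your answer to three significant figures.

h_f ≈ 2.62 m

h_f = 10.67·1170·0.0431^1.852 / (122^1.852·0.277^4.8704) = 2.623 m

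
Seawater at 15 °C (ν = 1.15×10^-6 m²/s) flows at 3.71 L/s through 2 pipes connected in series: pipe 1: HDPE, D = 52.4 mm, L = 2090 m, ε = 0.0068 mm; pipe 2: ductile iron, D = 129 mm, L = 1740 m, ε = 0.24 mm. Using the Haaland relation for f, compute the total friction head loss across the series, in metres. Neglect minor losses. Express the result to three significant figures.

H ≈ 117 m

Pipe 1: V = 1.720 m/s, Re = 7.84×10^4, ε/D = 1.30×10^-4, f = 0.01926, h_1 = f(L/D)V²/2g = 115.9 m
Pipe 2: V = 0.2839 m/s, Re = 3.18×10^4, ε/D = 0.00186, f = 0.02731, h_2 = f(L/D)V²/2g = 1.513 m
Series → Q common, losses add: H = Σh = 117.4 m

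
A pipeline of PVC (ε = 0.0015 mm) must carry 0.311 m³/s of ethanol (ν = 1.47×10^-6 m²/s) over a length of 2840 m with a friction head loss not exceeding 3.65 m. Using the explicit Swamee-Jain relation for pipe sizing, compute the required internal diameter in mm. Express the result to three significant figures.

Swamee-Jain (Type III): D = 0.66·[ε^1.25·(LQ²/(gh_f))^4.75 + ν·Q^9.4·(L/(gh_f))^5.2]^0.04
LQ²/(gh_f) = 7.671; L/(gh_f) = 79.32
Term 1 = ε^1.25·(…)^4.75 = 8.38×10^-4; Term 2 = ν·Q^9.4·(…)^5.2 = 0.189
D = 0.66·(8.38×10^-4 + 0.189)^0.04 = 0.6175 m = 618 mm
Check: V = 1.04 m/s, Re = 4.36×10^5, f = 0.01345, h_f = 3.40 m ≈ 3.65 m ✓

D ≈ 618 mm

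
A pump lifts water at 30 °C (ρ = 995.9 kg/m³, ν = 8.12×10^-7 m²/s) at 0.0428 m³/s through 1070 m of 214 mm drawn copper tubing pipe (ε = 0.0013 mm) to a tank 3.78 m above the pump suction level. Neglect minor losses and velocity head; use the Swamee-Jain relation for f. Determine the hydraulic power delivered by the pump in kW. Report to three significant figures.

V = 4Q/(πD²) = 1.190 m/s; Re = 3.14×10^5; ε/D = 6.07×10^-6; f = 0.01433
h_f = f(L/D)V²/2g = 5.171 m
Total head H = z + h_f = 3.78 + 5.171 = 8.951 m
P_hyd = ρgQH = 995.9·9.81·0.0428·8.951 = 3.743 kW

P_hyd ≈ 3.74 kW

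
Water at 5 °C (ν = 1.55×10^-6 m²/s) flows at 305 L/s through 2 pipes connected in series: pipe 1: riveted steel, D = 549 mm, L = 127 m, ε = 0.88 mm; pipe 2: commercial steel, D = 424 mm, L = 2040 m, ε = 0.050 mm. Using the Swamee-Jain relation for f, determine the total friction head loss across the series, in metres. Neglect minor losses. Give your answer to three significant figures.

H ≈ 16.9 m

Pipe 1: V = 1.288 m/s, Re = 4.56×10^5, ε/D = 0.00160, f = 0.02269, h_1 = f(L/D)V²/2g = 0.4442 m
Pipe 2: V = 2.160 m/s, Re = 5.91×10^5, ε/D = 1.18×10^-4, f = 0.01442, h_2 = f(L/D)V²/2g = 16.50 m
Series → Q common, losses add: H = Σh = 16.94 m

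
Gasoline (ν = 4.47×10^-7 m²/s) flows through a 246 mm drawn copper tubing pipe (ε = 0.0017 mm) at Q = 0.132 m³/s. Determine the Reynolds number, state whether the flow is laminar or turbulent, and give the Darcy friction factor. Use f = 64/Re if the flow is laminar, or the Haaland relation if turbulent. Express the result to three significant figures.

V = 4Q/(πD²) = 2.777 m/s
Re = VD/ν = 2.777·0.246/4.47×10^-7 = 1.53×10^6
Re > 4000 → turbulent; ε/D = 6.91×10^-6
Haaland: f = 0.01097

Re ≈ 1.53×10^6; turbulent; f ≈ 0.0110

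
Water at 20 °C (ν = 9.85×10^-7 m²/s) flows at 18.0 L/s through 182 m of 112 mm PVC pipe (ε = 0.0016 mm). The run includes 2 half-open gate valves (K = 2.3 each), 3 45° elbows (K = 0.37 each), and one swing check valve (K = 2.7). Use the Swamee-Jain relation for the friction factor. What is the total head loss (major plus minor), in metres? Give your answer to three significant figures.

H_L ≈ 5.73 m

V = 4Q/(πD²) = 1.827 m/s; V²/2g = 0.1701 m
Re = 2.08×10^5, ε/D = 1.43×10^-5 → f = 0.01555 (Swamee-Jain)
Major: h_f = f(L/D)·V²/2g = 0.01555·1625·0.1701 = 4.300 m
Minor: ΣK = 8.41; h_m = ΣK·V²/2g = 1.431 m
Total H_L = 4.300 + 1.431 = 5.730 m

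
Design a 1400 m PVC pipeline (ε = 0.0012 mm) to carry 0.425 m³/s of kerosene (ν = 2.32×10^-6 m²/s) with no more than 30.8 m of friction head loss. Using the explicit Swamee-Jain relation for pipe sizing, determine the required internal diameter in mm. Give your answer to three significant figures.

D ≈ 392 mm

Swamee-Jain (Type III): D = 0.66·[ε^1.25·(LQ²/(gh_f))^4.75 + ν·Q^9.4·(L/(gh_f))^5.2]^0.04
LQ²/(gh_f) = 0.8369; L/(gh_f) = 4.633
Term 1 = ε^1.25·(…)^4.75 = 1.71×10^-8; Term 2 = ν·Q^9.4·(…)^5.2 = 2.16×10^-6
D = 0.66·(1.71×10^-8 + 2.16×10^-6)^0.04 = 0.3918 m = 392 mm
Check: V = 3.52 m/s, Re = 5.95×10^5, f = 0.01275, h_f = 28.8 m ≈ 30.8 m ✓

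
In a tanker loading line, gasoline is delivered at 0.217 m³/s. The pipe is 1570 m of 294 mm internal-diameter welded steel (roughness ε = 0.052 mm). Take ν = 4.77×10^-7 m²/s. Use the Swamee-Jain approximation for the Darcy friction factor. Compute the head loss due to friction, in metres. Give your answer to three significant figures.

h_f ≈ 39.0 m

V = 4Q/(πD²) = 4·0.217/(π·0.294²) = 3.197 m/s
Re = VD/ν = 3.197·0.294/4.77×10^-7 = 1.97×10^6 → turbulent
ε/D = 0.052/294 = 1.77×10^-4
Swamee-Jain: f = 0.01404
h_f = f(L/D)V²/(2g) = 0.01404·(1570/0.294)·3.197²/(2·9.81) = 39.04 m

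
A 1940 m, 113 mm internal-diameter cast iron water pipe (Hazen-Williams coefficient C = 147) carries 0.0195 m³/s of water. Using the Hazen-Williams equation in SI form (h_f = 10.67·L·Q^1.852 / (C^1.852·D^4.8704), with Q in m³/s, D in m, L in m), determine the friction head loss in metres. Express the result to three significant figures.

h_f = 10.67·1940·0.0195^1.852 / (147^1.852·0.113^4.8704) = 55.86 m

h_f ≈ 55.9 m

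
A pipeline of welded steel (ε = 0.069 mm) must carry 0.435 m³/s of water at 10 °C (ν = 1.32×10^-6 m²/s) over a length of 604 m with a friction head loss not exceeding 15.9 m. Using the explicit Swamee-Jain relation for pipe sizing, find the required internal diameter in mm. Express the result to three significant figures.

Swamee-Jain (Type III): D = 0.66·[ε^1.25·(LQ²/(gh_f))^4.75 + ν·Q^9.4·(L/(gh_f))^5.2]^0.04
LQ²/(gh_f) = 0.7327; L/(gh_f) = 3.872
Term 1 = ε^1.25·(…)^4.75 = 1.44×10^-6; Term 2 = ν·Q^9.4·(…)^5.2 = 6.02×10^-7
D = 0.66·(1.44×10^-6 + 6.02×10^-7)^0.04 = 0.3908 m = 391 mm
Check: V = 3.63 m/s, Re = 1.07×10^6, f = 0.01445, h_f = 15.0 m ≈ 15.9 m ✓

D ≈ 391 mm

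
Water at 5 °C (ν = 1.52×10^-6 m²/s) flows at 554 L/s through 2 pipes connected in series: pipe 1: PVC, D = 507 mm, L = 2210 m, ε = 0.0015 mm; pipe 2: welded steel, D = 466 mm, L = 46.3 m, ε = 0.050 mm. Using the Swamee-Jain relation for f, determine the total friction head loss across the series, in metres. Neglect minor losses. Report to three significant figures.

Pipe 1: V = 2.744 m/s, Re = 9.15×10^5, ε/D = 2.96×10^-6, f = 0.01185, h_1 = f(L/D)V²/2g = 19.83 m
Pipe 2: V = 3.248 m/s, Re = 9.96×10^5, ε/D = 1.07×10^-4, f = 0.01362, h_2 = f(L/D)V²/2g = 0.7277 m
Series → Q common, losses add: H = Σh = 20.56 m

H ≈ 20.6 m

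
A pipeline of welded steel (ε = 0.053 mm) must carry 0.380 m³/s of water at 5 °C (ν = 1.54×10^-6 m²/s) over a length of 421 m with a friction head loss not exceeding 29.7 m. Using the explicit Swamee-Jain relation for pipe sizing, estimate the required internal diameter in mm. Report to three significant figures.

Swamee-Jain (Type III): D = 0.66·[ε^1.25·(LQ²/(gh_f))^4.75 + ν·Q^9.4·(L/(gh_f))^5.2]^0.04
LQ²/(gh_f) = 0.2087; L/(gh_f) = 1.445
Term 1 = ε^1.25·(…)^4.75 = 2.65×10^-9; Term 2 = ν·Q^9.4·(…)^5.2 = 1.17×10^-9
D = 0.66·(2.65×10^-9 + 1.17×10^-9)^0.04 = 0.3040 m = 304 mm
Check: V = 5.24 m/s, Re = 1.03×10^6, f = 0.01445, h_f = 28.0 m ≈ 29.7 m ✓

D ≈ 304 mm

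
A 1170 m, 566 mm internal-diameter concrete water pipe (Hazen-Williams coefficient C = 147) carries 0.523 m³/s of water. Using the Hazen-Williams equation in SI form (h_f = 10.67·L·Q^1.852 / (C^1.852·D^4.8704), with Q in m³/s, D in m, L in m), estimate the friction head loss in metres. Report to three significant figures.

h_f = 10.67·1170·0.523^1.852 / (147^1.852·0.566^4.8704) = 5.821 m

h_f ≈ 5.82 m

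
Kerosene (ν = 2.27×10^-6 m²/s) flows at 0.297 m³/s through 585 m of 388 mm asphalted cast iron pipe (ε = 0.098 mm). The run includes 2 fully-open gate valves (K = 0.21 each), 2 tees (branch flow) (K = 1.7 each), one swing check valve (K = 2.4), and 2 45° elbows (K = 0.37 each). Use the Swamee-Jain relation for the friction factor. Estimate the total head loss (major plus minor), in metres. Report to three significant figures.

V = 4Q/(πD²) = 2.512 m/s; V²/2g = 0.3216 m
Re = 4.29×10^5, ε/D = 2.53×10^-4 → f = 0.01618 (Swamee-Jain)
Major: h_f = f(L/D)·V²/2g = 0.01618·1508·0.3216 = 7.844 m
Minor: ΣK = 6.96; h_m = ΣK·V²/2g = 2.238 m
Total H_L = 7.844 + 2.238 = 10.08 m

H_L ≈ 10.1 m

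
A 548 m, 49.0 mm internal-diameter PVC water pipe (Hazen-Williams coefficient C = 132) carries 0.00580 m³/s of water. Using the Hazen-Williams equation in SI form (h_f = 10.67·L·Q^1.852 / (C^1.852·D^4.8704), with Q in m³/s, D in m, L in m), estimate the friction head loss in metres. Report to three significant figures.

h_f = 10.67·548·0.00580^1.852 / (132^1.852·0.0490^4.8704) = 119.3 m

h_f ≈ 119 m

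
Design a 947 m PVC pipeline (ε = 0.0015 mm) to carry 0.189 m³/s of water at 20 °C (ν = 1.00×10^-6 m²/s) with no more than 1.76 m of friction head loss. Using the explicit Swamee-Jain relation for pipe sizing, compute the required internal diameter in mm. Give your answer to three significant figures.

D ≈ 467 mm

Swamee-Jain (Type III): D = 0.66·[ε^1.25·(LQ²/(gh_f))^4.75 + ν·Q^9.4·(L/(gh_f))^5.2]^0.04
LQ²/(gh_f) = 1.959; L/(gh_f) = 54.85
Term 1 = ε^1.25·(…)^4.75 = 1.28×10^-6; Term 2 = ν·Q^9.4·(…)^5.2 = 1.75×10^-4
D = 0.66·(1.28×10^-6 + 1.75×10^-4)^0.04 = 0.4671 m = 467 mm
Check: V = 1.10 m/s, Re = 5.15×10^5, f = 0.01307, h_f = 1.64 m ≈ 1.76 m ✓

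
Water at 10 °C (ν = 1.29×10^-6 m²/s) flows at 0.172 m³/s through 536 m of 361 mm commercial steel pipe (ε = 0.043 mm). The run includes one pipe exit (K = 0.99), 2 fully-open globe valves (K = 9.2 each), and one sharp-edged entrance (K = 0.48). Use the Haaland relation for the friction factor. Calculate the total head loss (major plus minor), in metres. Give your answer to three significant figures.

V = 4Q/(πD²) = 1.680 m/s; V²/2g = 0.1439 m
Re = 4.70×10^5, ε/D = 1.19×10^-4 → f = 0.01457 (Haaland)
Major: h_f = f(L/D)·V²/2g = 0.01457·1485·0.1439 = 3.114 m
Minor: ΣK = 19.9; h_m = ΣK·V²/2g = 2.860 m
Total H_L = 3.114 + 2.860 = 5.974 m

H_L ≈ 5.97 m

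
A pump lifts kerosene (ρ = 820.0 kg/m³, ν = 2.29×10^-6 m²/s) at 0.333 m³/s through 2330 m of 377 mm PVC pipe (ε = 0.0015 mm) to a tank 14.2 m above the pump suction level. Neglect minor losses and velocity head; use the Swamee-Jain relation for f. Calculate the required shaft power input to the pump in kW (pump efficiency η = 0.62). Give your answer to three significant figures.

P_shaft ≈ 221 kW

V = 4Q/(πD²) = 2.983 m/s; Re = 4.91×10^5; ε/D = 3.98×10^-6; f = 0.01320
h_f = f(L/D)V²/2g = 36.99 m
Total head H = z + h_f = 14.2 + 36.99 = 51.19 m
P_hyd = ρgQH = 820.0·9.81·0.333·51.19 = 137.1 kW
P_shaft = P_hyd/η = 137.1/0.62 = 221.2 kW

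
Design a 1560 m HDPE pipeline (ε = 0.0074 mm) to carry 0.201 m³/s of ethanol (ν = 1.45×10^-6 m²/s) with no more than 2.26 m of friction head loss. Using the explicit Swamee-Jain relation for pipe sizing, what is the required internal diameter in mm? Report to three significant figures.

Swamee-Jain (Type III): D = 0.66·[ε^1.25·(LQ²/(gh_f))^4.75 + ν·Q^9.4·(L/(gh_f))^5.2]^0.04
LQ²/(gh_f) = 2.843; L/(gh_f) = 70.36
Term 1 = ε^1.25·(…)^4.75 = 5.52×10^-5; Term 2 = ν·Q^9.4·(…)^5.2 = 0.00165
D = 0.66·(5.52×10^-5 + 0.00165)^0.04 = 0.5115 m = 511 mm
Check: V = 0.978 m/s, Re = 3.45×10^5, f = 0.01419, h_f = 2.11 m ≈ 2.26 m ✓

D ≈ 511 mm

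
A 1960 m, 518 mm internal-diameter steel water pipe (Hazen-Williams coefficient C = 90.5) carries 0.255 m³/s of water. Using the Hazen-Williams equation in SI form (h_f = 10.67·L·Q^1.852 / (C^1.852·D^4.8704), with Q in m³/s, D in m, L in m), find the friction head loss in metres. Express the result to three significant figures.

h_f ≈ 9.75 m

h_f = 10.67·1960·0.255^1.852 / (90.5^1.852·0.518^4.8704) = 9.749 m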